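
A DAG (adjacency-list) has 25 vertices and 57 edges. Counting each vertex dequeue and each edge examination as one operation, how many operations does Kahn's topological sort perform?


V = 25 (vertex processing)
E = 57 (edge processing)
V + E = 25 + 57 = 82


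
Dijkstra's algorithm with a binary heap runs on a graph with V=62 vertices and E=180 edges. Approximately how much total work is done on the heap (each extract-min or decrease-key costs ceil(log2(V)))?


Dijkstra with a binary heap: each vertex is extracted once, each edge may relax once.
Each heap operation costs O(log V).
V + E = 62 + 180 = 242
ceil(log2(62)) = 6 (since 2^5 = 32 < 62 <= 64 = 2^6)
Total heap work = (V+E) * ceil(log2(V)) = 242 * 6 = 1452


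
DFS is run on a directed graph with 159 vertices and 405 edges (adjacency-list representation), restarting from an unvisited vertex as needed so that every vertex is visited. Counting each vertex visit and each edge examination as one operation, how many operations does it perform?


A full DFS traversal processes each vertex exactly once (push/pop on stack).
Each directed edge is examined once.
V = 159, E = 405
V + E = 564


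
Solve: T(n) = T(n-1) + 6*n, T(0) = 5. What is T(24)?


Expanding the recurrence:
T(24) = T(23) + 6*24
       = T(22) + 6*23 + 6*24
       ...
       = T(0) + 6*(1 + 2 + ... + 24)
       = 5 + 6 * 24*25/2
       = 5 + 6 * 300
       = 5 + 1800 = 1805


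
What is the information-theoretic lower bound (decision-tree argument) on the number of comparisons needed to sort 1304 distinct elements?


A binary decision tree of height h has at most 2^h leaves and needs at least n! of them, so h >= ceil(log2(n!)).
1304! is far too large to multiply out, so use Stirling's series:
  ln(n!) ~ n ln n - n + (1/2) ln(2 pi n) + 1/(12n)  (error below 1/(360 n^3), negligible here)
  ln(1304) = 7.1731917
  n ln n = 1304 * 7.1731917 = 9353.8420
  (1/2) ln(2 pi * 1304) = (1/2) ln(8193.2736) = 4.5055
  1/(12*1304) = 0.0001
  ln(1304!) ~ 9353.8420 - 1304 + 4.5055 + 0.0001 = 8054.3476
Convert to base 2: log2(1304!) = 8054.3476 / ln 2 = 8054.3476 / 0.69314718 = 11619.9673
ceil(11619.9673) = 11620


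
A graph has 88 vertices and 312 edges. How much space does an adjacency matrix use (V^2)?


Adjacency matrix: V x V grid of entries
Space = V^2 = 88^2 = 88 * 88 = 7744


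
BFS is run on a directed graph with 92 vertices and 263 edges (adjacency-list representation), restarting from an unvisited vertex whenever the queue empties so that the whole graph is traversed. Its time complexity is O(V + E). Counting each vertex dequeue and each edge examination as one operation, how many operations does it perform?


A full BFS traversal dequeues each vertex exactly once and examines each directed edge exactly once.
V = 92 (vertex processing cost)
E = 263 (edge examination cost)
Total operations proportional to V + E = 92 + 263 = 355


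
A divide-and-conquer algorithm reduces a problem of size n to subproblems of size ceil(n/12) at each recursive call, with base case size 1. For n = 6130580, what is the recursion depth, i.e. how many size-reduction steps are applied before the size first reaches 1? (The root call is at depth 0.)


Each step divides the size by 12 (rounding up); after k steps the size is ceil(n/12^k), which equals 1 exactly when 12^k >= n.
So the depth is the smallest k with 12^k >= 6130580, i.e. ceil(log_12(6130580)).
12^6 = 2985984 < 6130580 <= 35831808 = 12^7
Recursion depth = 7


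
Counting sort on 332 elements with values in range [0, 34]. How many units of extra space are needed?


Output array size: 332 (to store sorted result)
Count array size: 35 (one slot per possible value, range 0 to 34)
Total extra space = 332 + 35 = 367


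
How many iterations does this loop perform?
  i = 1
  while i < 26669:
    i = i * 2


The loop variable doubles each iteration:
i = 1 -> 2 -> 4 -> 8 -> 16 -> 32 -> 64 -> 128 -> 256 -> 512 -> 1024 -> 2048 -> 4096 -> 8192 -> 16384 -> 32768 (stop, 32768 >= 26669)
Number of doublings = ceil(log2(26669)) = 15


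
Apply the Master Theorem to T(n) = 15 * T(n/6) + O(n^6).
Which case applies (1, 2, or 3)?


The Master Theorem: T(n) = a*T(n/b) + O(n^c)
  a = 15, b = 6, c = 6
log_b(a) = log_6(15) ~ 1.511
Compare b^c with a: 6^6 = 46656 > 15, so c > log_b(a).
Since c > log_b(a), Case 3 applies.
T(n) = O(n^6)
Master Theorem case = 3


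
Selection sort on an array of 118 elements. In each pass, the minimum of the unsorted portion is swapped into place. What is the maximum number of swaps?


Selection sort performs one swap per pass:
  Pass 1: find min in positions 0 to 117, swap with position 0
  Pass 2: find min in positions 1 to 117, swap with position 1
  Pass 3: find min in positions 2 to 117, swap with position 2
  Pass 4: find min in positions 3 to 117, swap with position 3
  Pass 5: find min in positions 4 to 117, swap with position 4
  ... (112 more passes)
Total passes (and swaps) = n - 1 = 118 - 1 = 117


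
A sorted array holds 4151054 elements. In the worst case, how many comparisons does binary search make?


Halving sequence: 4151054 -> 2075527 -> 1037763 -> 518881 -> 259440 -> 129720 -> 64860 -> 32430 -> 16215 -> 8107 -> 4053 -> 2026 -> 1013 -> 506 -> 253 -> 126 -> 63 -> 31 -> 15 -> 7 -> 3 -> 1
Number of halvings = 21
Max comparisons = 21 + 1 = 22


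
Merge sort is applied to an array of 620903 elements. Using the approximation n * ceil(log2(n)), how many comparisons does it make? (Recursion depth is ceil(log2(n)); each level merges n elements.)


Merge sort divides the array into halves recursively.
Number of levels = ceil(log2(620903)) = 20
At each level, approximately n = 620903 comparisons are needed for merging.
Total comparisons ~ n * ceil(log2(n)) = 620903 * 20 = 12418060


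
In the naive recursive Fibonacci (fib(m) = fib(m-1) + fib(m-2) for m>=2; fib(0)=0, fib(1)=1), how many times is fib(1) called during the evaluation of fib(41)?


Let N(m) = number of times fib(m) is called while evaluating fib(41).
N(41) = 1 (the initial call).
N(40) = 1 (only fib(41) calls it).
For 1 <= m <= 39: fib(m) is called by fib(m+1) and fib(m+2), so
  N(m) = N(m+1) + N(m+2).
fib(0) is called only by fib(2), so N(0) = N(2).
Walk down from m=41:
  N(41)=1, N(40)=1, N(39)=2, N(38)=3, N(37)=5, N(36)=8, N(35)=13, N(34)=21, N(33)=34, N(32)=55, N(31)=89, N(30)=144, N(29)=233, N(28)=377, N(27)=610, N(26)=987, N(25)=1597, N(24)=2584, N(23)=4181, N(22)=6765, N(21)=10946, N(20)=17711, N(19)=28657, N(18)=46368, N(17)=75025, N(16)=121393, N(15)=196418, N(14)=317811, N(13)=514229, N(12)=832040, N(11)=1346269, N(10)=2178309, N(9)=3524578, N(8)=5702887, N(7)=9227465, N(6)=14930352, N(5)=24157817, N(4)=39088169, N(3)=63245986, N(2)=102334155, N(1)=165580141
N(1) = 165580141


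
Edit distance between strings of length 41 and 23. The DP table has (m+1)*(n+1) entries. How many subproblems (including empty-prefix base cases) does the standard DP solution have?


The table includes base cases (empty prefixes).
Rows: (m+1) = 42
Columns: (n+1) = 24
Total = 42 * 24 = 1008


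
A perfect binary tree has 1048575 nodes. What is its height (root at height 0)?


For a perfect binary tree of height h: n = 2^(h+1) - 1, so h = log2(n+1) - 1.
  n + 1 = 1048576 = 2^20
  log2(1048576) = 20
  height = 20 - 1 = 19


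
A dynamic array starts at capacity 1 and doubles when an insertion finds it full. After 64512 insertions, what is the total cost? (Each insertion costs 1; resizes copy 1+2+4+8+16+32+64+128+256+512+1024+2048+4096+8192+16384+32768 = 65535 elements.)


Insertion cost: 64512 (one per element)
Resizes occur just before inserting elements 2, 3, 5, 9, ...
Elements copied at each resize: 1 + 2 + 4 + 8 + 16 + 32 + 64 + 128 + 256 + 512 + 1024 + 2048 + 4096 + 8192 + 16384 + 32768
Sum of copies = 65535 (geometric series: 2^k - 1)
Total = 64512 + 65535 = 130047


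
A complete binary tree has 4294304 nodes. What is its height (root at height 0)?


In a complete binary tree, level k holds nodes 2^k .. 2^(k+1)-1 (1-indexed).
Height = floor(log2(n)) = floor(log2(4294304)) = 22
Check: 2^22 = 4194304 <= 4294304 < 8388608 = 2^23


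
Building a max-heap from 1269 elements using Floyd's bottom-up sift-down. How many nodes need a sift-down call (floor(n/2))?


In a heap of 1269 elements (0-indexed array):
  Last element index: 1268
  Parent of last element: floor((1268 - 1) / 2) = 633
  Internal nodes: indices 0 to 633
  Count = floor(1269/2) = 634


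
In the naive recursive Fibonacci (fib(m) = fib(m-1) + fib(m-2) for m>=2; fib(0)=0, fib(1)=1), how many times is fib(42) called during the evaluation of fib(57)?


Let N(m) = number of times fib(m) is called while evaluating fib(57).
N(57) = 1 (the initial call).
N(56) = 1 (only fib(57) calls it).
For 1 <= m <= 55: fib(m) is called by fib(m+1) and fib(m+2), so
  N(m) = N(m+1) + N(m+2).
fib(0) is called only by fib(2), so N(0) = N(2).
Walk down from m=57:
  N(57)=1, N(56)=1, N(55)=2, N(54)=3, N(53)=5, N(52)=8, N(51)=13, N(50)=21, N(49)=34, N(48)=55, N(47)=89, N(46)=144, N(45)=233, N(44)=377, N(43)=610, N(42)=987
N(42) = 987


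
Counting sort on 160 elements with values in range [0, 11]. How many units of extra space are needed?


Output array size: 160 (to store sorted result)
Count array size: 12 (one slot per possible value, range 0 to 11)
Total extra space = 160 + 12 = 172


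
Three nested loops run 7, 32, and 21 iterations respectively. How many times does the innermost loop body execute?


Loop 1 (outermost): 7 iterations
Loop 2 (middle): 32 iterations per outer
Loop 3 (innermost): 21 iterations per middle
Total = 7 * 32 * 21 = 4704


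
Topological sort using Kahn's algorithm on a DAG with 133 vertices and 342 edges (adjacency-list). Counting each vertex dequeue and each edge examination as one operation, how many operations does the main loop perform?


Kahn's algorithm:
  1. Compute in-degrees: O(V + E)
  2. Process queue: each vertex dequeued once (O(V))
     each edge examined once (O(E))
Total = V + E = 133 + 342 = 475


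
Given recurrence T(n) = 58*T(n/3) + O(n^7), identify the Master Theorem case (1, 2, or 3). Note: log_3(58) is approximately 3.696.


Master Theorem parameters: a=58, b=3, c=7
log_b(a) = 3.696
Compare b^c with a: 3^7 = 2187 > 58, so c > log_b(a).
Comparing c=7 vs log_b(a)=3.696:
7 > 3.696 => Case 3
Result: T(n) = O(n^7)
Master Theorem case = 3


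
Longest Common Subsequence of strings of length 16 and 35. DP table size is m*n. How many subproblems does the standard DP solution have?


DP table indexed by positions in both strings.
First string: 16 positions
Second string: 35 positions
Total = 16 * 35 = 560


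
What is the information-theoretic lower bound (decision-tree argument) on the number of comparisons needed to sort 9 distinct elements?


A binary decision tree of height h has at most 2^h leaves and needs at least n! of them, so h >= ceil(log2(n!)).
Compute 9! as a running product:
  x2 = 2, x3 = 6, x4 = 24, x5 = 120
  x6 = 720, x7 = 5040, x8 = 40320, x9 = 362880
9! = 362880
Bracket between powers of 2:
  2^18 = 262144 < 362880 <= 524288 = 2^19
So ceil(log2(9!)) = 19


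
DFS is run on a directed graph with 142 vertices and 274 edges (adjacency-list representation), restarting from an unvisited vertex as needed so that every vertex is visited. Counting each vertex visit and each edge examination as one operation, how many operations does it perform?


A full DFS traversal processes each vertex exactly once (push/pop on stack).
Each directed edge is examined once.
V = 142, E = 274
V + E = 416


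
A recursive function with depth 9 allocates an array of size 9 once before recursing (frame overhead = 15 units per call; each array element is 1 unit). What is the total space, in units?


Array allocation: 9 units (allocated once)
Stack frames: 9 deep * 15 per frame = 135 units
Total = 9 + 135 = 144


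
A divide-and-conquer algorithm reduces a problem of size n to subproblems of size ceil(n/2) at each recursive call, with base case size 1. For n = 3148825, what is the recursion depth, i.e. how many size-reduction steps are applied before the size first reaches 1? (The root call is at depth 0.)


Each step divides the size by 2 (rounding up); after k steps the size is ceil(n/2^k), which equals 1 exactly when 2^k >= n.
So the depth is the smallest k with 2^k >= 3148825, i.e. ceil(log_2(3148825)).
2^21 = 2097152 < 3148825 <= 4194304 = 2^22
Recursion depth = 22


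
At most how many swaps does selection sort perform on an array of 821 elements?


Each of the 820 passes places one element in its final position.
Pass 1: swap minimum into position 0
Pass 2: swap minimum of remaining into position 1
...
Pass 820: last two elements, one swap
Maximum swaps = 821 - 1 = 820


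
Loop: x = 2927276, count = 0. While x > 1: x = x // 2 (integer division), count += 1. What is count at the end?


The variable x halves each step:
x = 2927276 -> 1463638 -> 731819 -> 365909 -> 182954 -> 91477 -> 45738 -> 22869 -> 11434 -> 5717 -> 2858 -> 1429 -> 714 -> 357 -> 178 -> 89 -> 44 -> 22 -> 11 -> 5 -> 2 -> 1
Number of halvings = floor(log2(2927276)) = 21


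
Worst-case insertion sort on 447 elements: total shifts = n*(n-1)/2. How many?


Sum of shifts = 1 + 2 + 3 + ... + 446
= 447 * 446 / 2
= 199362 / 2
= 99681


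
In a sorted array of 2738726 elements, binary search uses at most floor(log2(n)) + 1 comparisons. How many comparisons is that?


Halving sequence: 2738726 -> 1369363 -> 684681 -> 342340 -> 171170 -> 85585 -> 42792 -> 21396 -> 10698 -> 5349 -> 2674 -> 1337 -> 668 -> 334 -> 167 -> 83 -> 41 -> 20 -> 10 -> 5 -> 2 -> 1
Number of halvings = 21
Max comparisons = 21 + 1 = 22


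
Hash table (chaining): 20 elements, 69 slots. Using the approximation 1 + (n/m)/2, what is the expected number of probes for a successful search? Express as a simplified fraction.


Computing expected probes:
alpha = 20/69
= 1 + alpha/2
= 1 + 20/(2*69)
= (2*69 + 20) / (2*69)
= 158/138 = 79/69


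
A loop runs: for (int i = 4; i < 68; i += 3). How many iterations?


Loop starts at i = 4, increments by 3, stops when i >= 68.
Number of iterations = ceil((68 - 4) / 3)
= ceil(64 / 3)
= 22


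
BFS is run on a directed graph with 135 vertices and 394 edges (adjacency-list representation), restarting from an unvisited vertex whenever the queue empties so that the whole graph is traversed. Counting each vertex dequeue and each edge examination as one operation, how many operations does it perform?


A full BFS traversal dequeues each vertex exactly once and examines each directed edge exactly once.
V = 135 (vertex processing cost)
E = 394 (edge examination cost)
Total operations proportional to V + E = 135 + 394 = 529


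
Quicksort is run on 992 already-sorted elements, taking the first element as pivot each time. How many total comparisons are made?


Sum of comparisons per partition:
991 + 990 + ... + 1 + 0
= 992 * (992 - 1) / 2
= 992 * 991 / 2
= 491536


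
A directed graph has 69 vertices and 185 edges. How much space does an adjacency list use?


Adjacency list: one list head per vertex + one entry per edge
Vertex heads: 69
Edge entries: 185
Total = 69 + 185 = 254


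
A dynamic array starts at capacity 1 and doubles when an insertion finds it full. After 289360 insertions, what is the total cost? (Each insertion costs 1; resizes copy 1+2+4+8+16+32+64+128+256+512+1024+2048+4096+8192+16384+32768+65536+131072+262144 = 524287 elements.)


Insertion cost: 289360 (one per element)
Resizes occur just before inserting elements 2, 3, 5, 9, ...
Elements copied at each resize: 1 + 2 + 4 + 8 + 16 + 32 + 64 + 128 + 256 + 512 + 1024 + 2048 + 4096 + 8192 + 16384 + 32768 + 65536 + 131072 + 262144
Sum of copies = 524287 (geometric series: 2^k - 1)
Total = 289360 + 524287 = 813647


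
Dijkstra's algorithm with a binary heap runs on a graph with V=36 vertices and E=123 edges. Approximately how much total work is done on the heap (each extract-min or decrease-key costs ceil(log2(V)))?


Dijkstra with a binary heap: each vertex is extracted once, each edge may relax once.
Each heap operation costs O(log V).
V + E = 36 + 123 = 159
ceil(log2(36)) = 6 (since 2^5 = 32 < 36 <= 64 = 2^6)
Total heap work = (V+E) * ceil(log2(V)) = 159 * 6 = 954


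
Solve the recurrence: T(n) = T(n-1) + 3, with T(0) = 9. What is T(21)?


Unrolling the recurrence:
T(21) = T(20) + 3
       = T(19) + 3 + 3
       = T(18) + 3*3
       ...
       = T(0) + 3*21
       = 9 + 63 = 72


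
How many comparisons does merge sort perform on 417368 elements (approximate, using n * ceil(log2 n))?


Recursion depth: ceil(log2(417368)) = 19
Each recursion level merges n = 417368 elements
Total = 417368 * 19 = 7929992


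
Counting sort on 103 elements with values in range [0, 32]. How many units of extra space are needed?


Output array size: 103 (to store sorted result)
Count array size: 33 (one slot per possible value, range 0 to 32)
Total extra space = 103 + 33 = 136


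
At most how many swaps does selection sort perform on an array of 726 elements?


Each of the 725 passes places one element in its final position.
Pass 1: swap minimum into position 0
Pass 2: swap minimum of remaining into position 1
...
Pass 725: last two elements, one swap
Maximum swaps = 726 - 1 = 725


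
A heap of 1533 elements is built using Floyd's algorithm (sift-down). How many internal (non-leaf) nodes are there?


Leaf nodes occupy roughly half the array.
Sift-down is called for each internal node, starting from the last one.
Internal nodes = floor(n/2) = floor(1533/2) = 766


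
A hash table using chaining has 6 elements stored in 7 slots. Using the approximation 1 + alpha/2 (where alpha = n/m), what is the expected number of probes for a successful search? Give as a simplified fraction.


Load factor alpha = n/m = 6/7
Expected probes = 1 + alpha/2 = 1 + 6/(2*7)
= 1 + 6/14
= 14/14 + 6/14
= 20/14
Simplify: 10/7


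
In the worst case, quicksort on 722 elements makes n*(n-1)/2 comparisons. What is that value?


Sum of comparisons per partition:
721 + 720 + ... + 1 + 0
= 722 * (722 - 1) / 2
= 722 * 721 / 2
= 260281


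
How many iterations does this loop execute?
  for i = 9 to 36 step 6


The loop variable i takes values starting at 9 and increments by 6 each iteration.
Sequence: i = 9, 15, 21, 27, 33
The upper bound 36 is inclusive, so the count is floor((last - first) / step) + 1:
floor((36 - 9) / 6) + 1 = floor(27/6) + 1 = 4 + 1 = 5


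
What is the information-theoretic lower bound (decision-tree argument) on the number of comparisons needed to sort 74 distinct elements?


A binary decision tree of height h has at most 2^h leaves and needs at least n! of them, so h >= ceil(log2(n!)).
74! is far too large to multiply out, so use Stirling's series:
  ln(n!) ~ n ln n - n + (1/2) ln(2 pi n) + 1/(12n)  (error below 1/(360 n^3), negligible here)
  ln(74) = 4.3040651
  n ln n = 74 * 4.3040651 = 318.5008
  (1/2) ln(2 pi * 74) = (1/2) ln(464.9557) = 3.0710
  1/(12*74) = 0.0011
  ln(74!) ~ 318.5008 - 74 + 3.0710 + 0.0011 = 247.5729
Convert to base 2: log2(74!) = 247.5729 / ln 2 = 247.5729 / 0.69314718 = 357.1722
ceil(357.1722) = 358


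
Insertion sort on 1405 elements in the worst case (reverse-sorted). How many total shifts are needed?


In the worst case (reverse-sorted), each element shifts past all previous:
  Element 1: 1 shifts
  Element 2: 2 shifts
  Element 3: 3 shifts
  Element 4: 4 shifts
  Element 5: 5 shifts
  ...
  Element 1404: 1404 shifts
Total = 1 + 2 + ... + 1404
= 1405*(1405-1)/2 = 986310


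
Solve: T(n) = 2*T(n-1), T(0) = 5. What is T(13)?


Unrolling:
T(13) = 2*T(12) = 2^2*T(11) = ... = 2^13*T(0)
= 2^13 * 5
= 8192 * 5 = 40960


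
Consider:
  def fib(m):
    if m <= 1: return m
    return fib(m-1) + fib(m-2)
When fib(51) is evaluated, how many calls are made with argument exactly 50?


Let N(m) = number of times fib(m) is called while evaluating fib(51).
N(51) = 1 (the initial call).
N(50) = 1 (only fib(51) calls it).
For 1 <= m <= 49: fib(m) is called by fib(m+1) and fib(m+2), so
  N(m) = N(m+1) + N(m+2).
fib(0) is called only by fib(2), so N(0) = N(2).
Walk down from m=51:
  N(51)=1, N(50)=1
N(50) = 1


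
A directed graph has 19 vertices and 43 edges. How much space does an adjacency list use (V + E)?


Adjacency list: one list head per vertex + one entry per edge
Vertex heads: 19
Edge entries: 43
Total = 19 + 43 = 62


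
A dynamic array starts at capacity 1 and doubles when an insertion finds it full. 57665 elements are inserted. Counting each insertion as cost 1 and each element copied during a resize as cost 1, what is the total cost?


n = 57665
Insertion costs: 57665
Resizes copy 1, 2, 4, ... up to the largest power of 2 that is <= n-1 = 57664, i.e. 32768.
Copy costs = 1 + 2 + 4 + 8 + 16 + 32 + 64 + 128 + 256 + 512 + 1024 + 2048 + 4096 + 8192 + 16384 + 32768 = 65535
Total = 57665 + 65535 = 123200


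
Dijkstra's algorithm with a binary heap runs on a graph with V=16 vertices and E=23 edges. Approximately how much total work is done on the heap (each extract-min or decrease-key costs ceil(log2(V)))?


Dijkstra with a binary heap: each vertex is extracted once, each edge may relax once.
Each heap operation costs O(log V).
V + E = 16 + 23 = 39
ceil(log2(16)) = 4 (since 2^3 = 8 < 16 <= 16 = 2^4)
Total heap work = (V+E) * ceil(log2(V)) = 39 * 4 = 156


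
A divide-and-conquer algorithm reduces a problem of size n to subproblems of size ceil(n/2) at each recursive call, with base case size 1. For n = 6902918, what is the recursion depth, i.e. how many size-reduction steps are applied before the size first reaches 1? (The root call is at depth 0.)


Each step divides the size by 2 (rounding up); after k steps the size is ceil(n/2^k), which equals 1 exactly when 2^k >= n.
So the depth is the smallest k with 2^k >= 6902918, i.e. ceil(log_2(6902918)).
2^22 = 4194304 < 6902918 <= 8388608 = 2^23
Recursion depth = 23


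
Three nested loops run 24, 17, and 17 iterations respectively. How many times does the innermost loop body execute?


Loop 1 (outermost): 24 iterations
Loop 2 (middle): 17 iterations per outer
Loop 3 (innermost): 17 iterations per middle
Total = 24 * 17 * 17 = 6936


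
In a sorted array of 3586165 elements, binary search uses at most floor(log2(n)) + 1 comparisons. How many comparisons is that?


Halving sequence: 3586165 -> 1793082 -> 896541 -> 448270 -> 224135 -> 112067 -> 56033 -> 28016 -> 14008 -> 7004 -> 3502 -> 1751 -> 875 -> 437 -> 218 -> 109 -> 54 -> 27 -> 13 -> 6 -> 3 -> 1
Number of halvings = 21
Max comparisons = 21 + 1 = 22


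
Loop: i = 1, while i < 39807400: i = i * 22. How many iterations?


i multiplies by 22 each step:
i = 1 -> 22 -> 484 -> 10648 -> 234256 -> 5153632 -> 113379904 (stop)
Iterations = ceil(log_22(39807400)) = 6


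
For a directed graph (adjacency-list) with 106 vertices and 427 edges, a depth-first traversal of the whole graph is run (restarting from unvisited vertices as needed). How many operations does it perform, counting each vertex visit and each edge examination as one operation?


A full DFS traversal visits each vertex once and examines each edge once.
V = 106
E = 427
Sum = 106 + 427 = 533


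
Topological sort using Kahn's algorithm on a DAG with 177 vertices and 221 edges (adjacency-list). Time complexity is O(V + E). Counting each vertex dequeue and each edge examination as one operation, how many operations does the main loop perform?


Kahn's algorithm:
  1. Compute in-degrees: O(V + E)
  2. Process queue: each vertex dequeued once (O(V))
     each edge examined once (O(E))
Total = V + E = 177 + 221 = 398


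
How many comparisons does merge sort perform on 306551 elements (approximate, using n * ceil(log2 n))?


Recursion depth: ceil(log2(306551)) = 19
Each recursion level merges n = 306551 elements
Total = 306551 * 19 = 5824469


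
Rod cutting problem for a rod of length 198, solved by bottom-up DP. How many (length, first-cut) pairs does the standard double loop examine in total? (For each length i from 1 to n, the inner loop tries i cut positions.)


For each subproblem length i = 1..198, the inner loop considers i possible first cuts.
Total = 1 + 2 + ... + 198
= 198*(198+1)/2
= 198*199/2 = 19701


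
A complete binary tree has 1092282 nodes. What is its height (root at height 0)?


In a complete binary tree, level k holds nodes 2^k .. 2^(k+1)-1 (1-indexed).
Height = floor(log2(n)) = floor(log2(1092282)) = 20
Check: 2^20 = 1048576 <= 1092282 < 2097152 = 2^21


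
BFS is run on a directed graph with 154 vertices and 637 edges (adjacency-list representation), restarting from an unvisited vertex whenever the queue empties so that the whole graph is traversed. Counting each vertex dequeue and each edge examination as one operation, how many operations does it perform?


A full BFS traversal dequeues each vertex exactly once and examines each directed edge exactly once.
V = 154 (vertex processing cost)
E = 637 (edge examination cost)
Total operations proportional to V + E = 154 + 637 = 791


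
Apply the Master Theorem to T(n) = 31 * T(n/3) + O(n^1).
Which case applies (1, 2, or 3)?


The Master Theorem: T(n) = a*T(n/b) + O(n^c)
  a = 31, b = 3, c = 1
log_b(a) = log_3(31) ~ 3.126
Compare b^c with a: 3^1 = 3 < 31, so c < log_b(a).
Since c < log_b(a), Case 1 applies.
T(n) = O(n^(log_3 31)) ~ O(n^3.126)
Master Theorem case = 1


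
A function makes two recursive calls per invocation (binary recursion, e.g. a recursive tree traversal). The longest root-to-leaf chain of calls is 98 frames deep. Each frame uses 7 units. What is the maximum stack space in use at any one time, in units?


Binary recursion: the two calls run one after the other, so only one root-to-leaf chain of frames is on the stack at a time.
Maximum depth (longest chain) = 98 frames
Each frame = 7 units
Max stack space = 98 * 7 = 686


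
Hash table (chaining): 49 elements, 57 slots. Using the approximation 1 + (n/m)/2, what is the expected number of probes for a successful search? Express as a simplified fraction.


Computing expected probes:
alpha = 49/57
= 1 + alpha/2
= 1 + 49/(2*57)
= (2*57 + 49) / (2*57)
= 163/114


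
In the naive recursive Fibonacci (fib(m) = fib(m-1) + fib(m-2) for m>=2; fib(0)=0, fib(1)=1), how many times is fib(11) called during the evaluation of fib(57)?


Let N(m) = number of times fib(m) is called while evaluating fib(57).
N(57) = 1 (the initial call).
N(56) = 1 (only fib(57) calls it).
For 1 <= m <= 55: fib(m) is called by fib(m+1) and fib(m+2), so
  N(m) = N(m+1) + N(m+2).
fib(0) is called only by fib(2), so N(0) = N(2).
Walk down from m=57:
  N(57)=1, N(56)=1, N(55)=2, N(54)=3, N(53)=5, N(52)=8, N(51)=13, N(50)=21, N(49)=34, N(48)=55, N(47)=89, N(46)=144, N(45)=233, N(44)=377, N(43)=610, N(42)=987, N(41)=1597, N(40)=2584, N(39)=4181, N(38)=6765, N(37)=10946, N(36)=17711, N(35)=28657, N(34)=46368, N(33)=75025, N(32)=121393, N(31)=196418, N(30)=317811, N(29)=514229, N(28)=832040, N(27)=1346269, N(26)=2178309, N(25)=3524578, N(24)=5702887, N(23)=9227465, N(22)=14930352, N(21)=24157817, N(20)=39088169, N(19)=63245986, N(18)=102334155, N(17)=165580141, N(16)=267914296, N(15)=433494437, N(14)=701408733, N(13)=1134903170, N(12)=1836311903, N(11)=2971215073
N(11) = 2971215073


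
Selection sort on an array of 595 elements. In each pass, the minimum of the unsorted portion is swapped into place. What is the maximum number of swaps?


Selection sort performs one swap per pass:
  Pass 1: find min in positions 0 to 594, swap with position 0
  Pass 2: find min in positions 1 to 594, swap with position 1
  Pass 3: find min in positions 2 to 594, swap with position 2
  Pass 4: find min in positions 3 to 594, swap with position 3
  Pass 5: find min in positions 4 to 594, swap with position 4
  ... (589 more passes)
Total passes (and swaps) = n - 1 = 595 - 1 = 594


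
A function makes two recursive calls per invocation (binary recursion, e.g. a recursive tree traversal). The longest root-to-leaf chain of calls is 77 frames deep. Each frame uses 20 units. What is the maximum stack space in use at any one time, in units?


Binary recursion: the two calls run one after the other, so only one root-to-leaf chain of frames is on the stack at a time.
Maximum depth (longest chain) = 77 frames
Each frame = 20 units
Max stack space = 77 * 20 = 1540


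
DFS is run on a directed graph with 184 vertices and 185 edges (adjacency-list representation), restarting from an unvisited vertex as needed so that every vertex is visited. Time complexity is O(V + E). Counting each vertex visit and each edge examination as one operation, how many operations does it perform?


A full DFS traversal processes each vertex exactly once (push/pop on stack).
Each directed edge is examined once.
V = 184, E = 185
V + E = 369


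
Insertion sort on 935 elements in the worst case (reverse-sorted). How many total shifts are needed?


In the worst case (reverse-sorted), each element shifts past all previous:
  Element 1: 1 shifts
  Element 2: 2 shifts
  Element 3: 3 shifts
  Element 4: 4 shifts
  Element 5: 5 shifts
  ...
  Element 934: 934 shifts
Total = 1 + 2 + ... + 934
= 935*(935-1)/2 = 436645


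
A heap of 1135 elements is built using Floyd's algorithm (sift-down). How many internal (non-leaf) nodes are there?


Leaf nodes occupy roughly half the array.
Sift-down is called for each internal node, starting from the last one.
Internal nodes = floor(n/2) = floor(1135/2) = 567


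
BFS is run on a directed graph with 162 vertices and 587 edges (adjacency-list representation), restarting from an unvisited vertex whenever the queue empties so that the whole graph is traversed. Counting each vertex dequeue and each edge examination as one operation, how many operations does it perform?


A full BFS traversal dequeues each vertex exactly once and examines each directed edge exactly once.
V = 162 (vertex processing cost)
E = 587 (edge examination cost)
Total operations proportional to V + E = 162 + 587 = 749


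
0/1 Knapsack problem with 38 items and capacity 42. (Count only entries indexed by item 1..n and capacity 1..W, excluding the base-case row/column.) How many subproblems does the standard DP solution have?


The DP table is indexed by (item, capacity).
Rows: 38 items
Columns: 42 capacity values (1 to W)
Total subproblems = 38 * 42 = 1596


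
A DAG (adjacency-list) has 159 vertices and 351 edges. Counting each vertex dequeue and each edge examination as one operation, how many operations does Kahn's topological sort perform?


V = 159 (vertex processing)
E = 351 (edge processing)
V + E = 159 + 351 = 510


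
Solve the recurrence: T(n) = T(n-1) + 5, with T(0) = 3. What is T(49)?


Unrolling the recurrence:
T(49) = T(48) + 5
       = T(47) + 5 + 5
       = T(46) + 5*3
       ...
       = T(0) + 5*49
       = 3 + 245 = 248


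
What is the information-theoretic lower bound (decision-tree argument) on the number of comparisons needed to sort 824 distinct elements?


A binary decision tree of height h has at most 2^h leaves and needs at least n! of them, so h >= ceil(log2(n!)).
824! is far too large to multiply out, so use Stirling's series:
  ln(n!) ~ n ln n - n + (1/2) ln(2 pi n) + 1/(12n)  (error below 1/(360 n^3), negligible here)
  ln(824) = 6.7141705
  n ln n = 824 * 6.7141705 = 5532.4765
  (1/2) ln(2 pi * 824) = (1/2) ln(5177.3447) = 4.2760
  1/(12*824) = 0.0001
  ln(824!) ~ 5532.4765 - 824 + 4.2760 + 0.0001 = 4712.7526
Convert to base 2: log2(824!) = 4712.7526 / ln 2 = 4712.7526 / 0.69314718 = 6799.0648
ceil(6799.0648) = 6800


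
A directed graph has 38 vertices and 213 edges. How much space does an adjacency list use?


Adjacency list: one list head per vertex + one entry per edge
Vertex heads: 38
Edge entries: 213
Total = 38 + 213 = 251


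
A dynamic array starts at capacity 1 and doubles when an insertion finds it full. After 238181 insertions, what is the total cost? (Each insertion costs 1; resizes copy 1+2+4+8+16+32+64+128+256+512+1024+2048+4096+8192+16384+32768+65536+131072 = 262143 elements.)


Insertion cost: 238181 (one per element)
Resizes occur just before inserting elements 2, 3, 5, 9, ...
Elements copied at each resize: 1 + 2 + 4 + 8 + 16 + 32 + 64 + 128 + 256 + 512 + 1024 + 2048 + 4096 + 8192 + 16384 + 32768 + 65536 + 131072
Sum of copies = 262143 (geometric series: 2^k - 1)
Total = 238181 + 262143 = 500324


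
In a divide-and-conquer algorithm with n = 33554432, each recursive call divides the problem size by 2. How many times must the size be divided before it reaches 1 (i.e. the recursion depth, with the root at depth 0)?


Number of divisions = log_2(33554432)
Sizes: 33554432 -> 16777216 -> 8388608 -> 4194304 -> 2097152 -> 1048576 -> 524288 -> 262144 -> 131072 -> 65536 -> 32768 -> 16384 -> 8192 -> 4096 -> 2048 -> 1024 -> 512 -> 256 -> 128 -> 64 -> 32 -> 16 -> 8 -> 4 -> 2 -> 1 (25 divisions)
Recursion depth = 25


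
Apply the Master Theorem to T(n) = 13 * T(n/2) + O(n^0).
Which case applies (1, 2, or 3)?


The Master Theorem: T(n) = a*T(n/b) + O(n^c)
  a = 13, b = 2, c = 0
log_b(a) = log_2(13) ~ 3.7
Compare b^c with a: 2^0 = 1 < 13, so c < log_b(a).
Since c < log_b(a), Case 1 applies.
T(n) = O(n^(log_2 13)) ~ O(n^3.7)
Master Theorem case = 1


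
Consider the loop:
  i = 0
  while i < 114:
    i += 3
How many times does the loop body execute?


Starting at i = 0, each iteration adds 3.
Iterations until i >= 114:
  Iteration 1: i = 0 -> i = 3
  Iteration 2: i = 3 -> i = 6
  Iteration 3: i = 6 -> i = 9
  Iteration 4: i = 9 -> i = 12
  Iteration 5: i = 12 -> i = 15
  Iteration 6: i = 15 -> i = 18
  Iteration 7: i = 18 -> i = 21
  Iteration 8: i = 21 -> i = 24
  ... continuing ...
Total iterations = ceil(114/3) = 38


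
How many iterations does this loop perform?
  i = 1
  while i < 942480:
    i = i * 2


The loop variable doubles each iteration:
i = 1 -> 2 -> 4 -> 8 -> 16 -> 32 -> 64 -> 128 -> 256 -> 512 -> 1024 -> 2048 -> 4096 -> 8192 -> 16384 -> 32768 -> 65536 -> 131072 -> 262144 -> 524288 -> 1048576 (stop, 1048576 >= 942480)
Number of doublings = ceil(log2(942480)) = 20


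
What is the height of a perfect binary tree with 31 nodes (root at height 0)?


A perfect binary tree with 31 nodes:
  31 = 2^5 - 1
  Levels: 0, 1, ..., 4
  Height = 4


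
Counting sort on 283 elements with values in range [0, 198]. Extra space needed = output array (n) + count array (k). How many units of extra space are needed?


Output array size: 283 (to store sorted result)
Count array size: 199 (one slot per possible value, range 0 to 198)
Total extra space = 283 + 199 = 482


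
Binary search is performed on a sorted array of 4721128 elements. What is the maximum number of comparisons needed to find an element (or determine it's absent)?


Binary search halves the search space each comparison:
  Step 1: search space = 4721128 -> 2360564
  Step 2: search space = 2360564 -> 1180282
  Step 3: search space = 1180282 -> 590141
  Step 4: search space = 590141 -> 295070
  Step 5: search space = 295070 -> 147535
  Step 6: search space = 147535 -> 73767
  Step 7: search space = 73767 -> 36883
  Step 8: search space = 36883 -> 18441
  Step 9: search space = 18441 -> 9220
  Step 10: search space = 9220 -> 4610
  Step 11: search space = 4610 -> 2305
  Step 12: search space = 2305 -> 1152
  Step 13: search space = 1152 -> 576
  Step 14: search space = 576 -> 288
  Step 15: search space = 288 -> 144
  Step 16: search space = 144 -> 72
  Step 17: search space = 72 -> 36
  Step 18: search space = 36 -> 18
  Step 19: search space = 18 -> 9
  Step 20: search space = 9 -> 4
  Step 21: search space = 4 -> 2
  Step 22: search space = 2 -> 1
  Step 23: search space = 1 (final check)
Maximum comparisons = floor(log2(4721128)) + 1 = 22 + 1 = 23


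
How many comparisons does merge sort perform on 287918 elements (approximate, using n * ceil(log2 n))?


Recursion depth: ceil(log2(287918)) = 19
Each recursion level merges n = 287918 elements
Total = 287918 * 19 = 5470442


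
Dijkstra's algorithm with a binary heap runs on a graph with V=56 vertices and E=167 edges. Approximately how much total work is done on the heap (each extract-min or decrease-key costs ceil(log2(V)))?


Dijkstra with a binary heap: each vertex is extracted once, each edge may relax once.
Each heap operation costs O(log V).
V + E = 56 + 167 = 223
ceil(log2(56)) = 6 (since 2^5 = 32 < 56 <= 64 = 2^6)
Total heap work = (V+E) * ceil(log2(V)) = 223 * 6 = 1338


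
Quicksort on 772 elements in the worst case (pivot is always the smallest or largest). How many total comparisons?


In the worst case, each partition step picks the worst pivot:
  Partition 1: 771 comparisons (n-1 elements to compare)
  Partition 2: 770 comparisons
  Partition 3: 769 comparisons
  Partition 4: 768 comparisons
  Partition 5: 767 comparisons
  ...
  Last partition: 0 comparisons
Total = (n-1) + (n-2) + ... + 1 + 0 = n*(n-1)/2
= 772*771/2 = 297606


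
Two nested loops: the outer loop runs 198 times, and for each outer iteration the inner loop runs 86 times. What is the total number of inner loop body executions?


Outer loop: 198 iterations
Inner loop: 86 iterations per outer iteration
Total = 198 * 86 = 17028


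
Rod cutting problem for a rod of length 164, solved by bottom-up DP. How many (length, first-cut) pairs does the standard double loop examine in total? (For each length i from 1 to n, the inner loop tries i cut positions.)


For each subproblem length i = 1..164, the inner loop considers i possible first cuts.
Total = 1 + 2 + ... + 164
= 164*(164+1)/2
= 164*165/2 = 13530


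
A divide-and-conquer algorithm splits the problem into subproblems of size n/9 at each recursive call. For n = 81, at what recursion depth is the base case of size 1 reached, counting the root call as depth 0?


At each depth, the problem size is divided by 9:
  Depth 0: problem size = 81
  Depth 1: problem size = 9
  Depth 2: problem size = 1 (base case)
The base case is reached at depth log_9(81) = 2 (the tree has 3 levels counting depth 0, but the depth asked for is 2).
Recursion depth = 2


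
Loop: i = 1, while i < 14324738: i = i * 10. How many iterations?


i multiplies by 10 each step:
i = 1 -> 10 -> 100 -> 1000 -> 10000 -> 100000 -> 1000000 -> 10000000 -> 100000000 (stop)
Iterations = ceil(log_10(14324738)) = 8


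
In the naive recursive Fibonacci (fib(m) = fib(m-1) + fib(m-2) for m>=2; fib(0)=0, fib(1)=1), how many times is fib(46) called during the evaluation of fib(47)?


Let N(m) = number of times fib(m) is called while evaluating fib(47).
N(47) = 1 (the initial call).
N(46) = 1 (only fib(47) calls it).
For 1 <= m <= 45: fib(m) is called by fib(m+1) and fib(m+2), so
  N(m) = N(m+1) + N(m+2).
fib(0) is called only by fib(2), so N(0) = N(2).
Walk down from m=47:
  N(47)=1, N(46)=1
N(46) = 1


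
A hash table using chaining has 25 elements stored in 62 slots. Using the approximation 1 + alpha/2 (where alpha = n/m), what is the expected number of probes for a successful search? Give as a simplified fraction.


Load factor alpha = n/m = 25/62
Expected probes = 1 + alpha/2 = 1 + 25/(2*62)
= 1 + 25/124
= 124/124 + 25/124
= 149/124


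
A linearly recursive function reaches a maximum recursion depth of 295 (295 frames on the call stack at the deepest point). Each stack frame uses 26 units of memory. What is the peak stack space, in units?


Maximum recursion depth = 295 frames
Memory per frame = 26 units
Total stack space = depth * frame_size
= 295 * 26 = 7670


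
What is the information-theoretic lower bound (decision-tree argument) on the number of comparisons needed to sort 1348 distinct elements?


A binary decision tree of height h has at most 2^h leaves and needs at least n! of them, so h >= ceil(log2(n!)).
1348! is far too large to multiply out, so use Stirling's series:
  ln(n!) ~ n ln n - n + (1/2) ln(2 pi n) + 1/(12n)  (error below 1/(360 n^3), negligible here)
  ln(1348) = 7.2063773
  n ln n = 1348 * 7.2063773 = 9714.1966
  (1/2) ln(2 pi * 1348) = (1/2) ln(8469.7338) = 4.5221
  1/(12*1348) = 0.0001
  ln(1348!) ~ 9714.1966 - 1348 + 4.5221 + 0.0001 = 8370.7188
Convert to base 2: log2(1348!) = 8370.7188 / ln 2 = 8370.7188 / 0.69314718 = 12076.3945
ceil(12076.3945) = 12077
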